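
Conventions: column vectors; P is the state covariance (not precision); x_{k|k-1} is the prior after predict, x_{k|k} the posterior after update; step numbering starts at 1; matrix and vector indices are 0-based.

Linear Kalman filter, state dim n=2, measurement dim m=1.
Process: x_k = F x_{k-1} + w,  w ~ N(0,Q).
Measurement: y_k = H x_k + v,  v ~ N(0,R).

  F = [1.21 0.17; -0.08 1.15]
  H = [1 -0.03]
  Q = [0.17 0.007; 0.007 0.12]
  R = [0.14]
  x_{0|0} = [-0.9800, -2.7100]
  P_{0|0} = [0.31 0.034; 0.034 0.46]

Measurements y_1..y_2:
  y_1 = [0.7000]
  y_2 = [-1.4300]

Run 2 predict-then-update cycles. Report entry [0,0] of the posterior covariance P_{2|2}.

step 1: x^-=[-1.6465, -3.0381]  P^-=[0.6512 0.1138; 0.1138 0.7241]  S=[0.7850]  K=[0.8252; 0.1173]  nu=[2.2554]  x^+=[0.2146, -2.7736]  P^+=[0.1167 0.0378; 0.0378 0.7133]
step 2: x^-=[-0.2119, -3.2068]  P^-=[0.3770 0.1873; 0.1873 1.0571]  S=[0.5067]  K=[0.7329; 0.3070]  nu=[-1.3143]  x^+=[-1.1752, -3.6103]  P^+=[0.1048 0.0733; 0.0733 1.0094]

P_post[0,0] = 0.1048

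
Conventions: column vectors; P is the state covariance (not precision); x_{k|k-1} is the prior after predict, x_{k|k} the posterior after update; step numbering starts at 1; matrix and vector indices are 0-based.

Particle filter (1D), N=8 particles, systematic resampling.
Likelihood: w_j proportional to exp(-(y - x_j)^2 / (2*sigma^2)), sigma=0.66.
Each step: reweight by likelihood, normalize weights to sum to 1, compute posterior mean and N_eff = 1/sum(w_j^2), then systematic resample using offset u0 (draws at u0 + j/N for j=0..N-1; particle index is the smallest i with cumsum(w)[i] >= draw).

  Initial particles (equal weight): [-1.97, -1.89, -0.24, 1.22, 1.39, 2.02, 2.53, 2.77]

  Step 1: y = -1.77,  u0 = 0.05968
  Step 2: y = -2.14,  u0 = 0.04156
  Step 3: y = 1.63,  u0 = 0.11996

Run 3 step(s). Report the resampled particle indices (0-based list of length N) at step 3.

step 1: w=[0.4759, 0.4901, 0.0339, 0.0000, 0.0000, 0.0000, 0.0000, 0.0000]  mean=-1.8720  Neff=2.1373  idx=[0, 0, 0, 0, 1, 1, 1, 1]
step 2: w=[0.1274, 0.1274, 0.1274, 0.1274, 0.1226, 0.1226, 0.1226, 0.1226]  mean=-1.9308  Neff=7.9970  idx=[0, 1, 2, 3, 4, 5, 6, 7]
step 3: w=[0.0855, 0.0855, 0.0855, 0.0855, 0.1645, 0.1645, 0.1645, 0.1645]  mean=-1.9174  Neff=7.2748  idx=[1, 2, 4, 4, 5, 6, 7, 7]

resampled_idx = [1, 2, 4, 4, 5, 6, 7, 7]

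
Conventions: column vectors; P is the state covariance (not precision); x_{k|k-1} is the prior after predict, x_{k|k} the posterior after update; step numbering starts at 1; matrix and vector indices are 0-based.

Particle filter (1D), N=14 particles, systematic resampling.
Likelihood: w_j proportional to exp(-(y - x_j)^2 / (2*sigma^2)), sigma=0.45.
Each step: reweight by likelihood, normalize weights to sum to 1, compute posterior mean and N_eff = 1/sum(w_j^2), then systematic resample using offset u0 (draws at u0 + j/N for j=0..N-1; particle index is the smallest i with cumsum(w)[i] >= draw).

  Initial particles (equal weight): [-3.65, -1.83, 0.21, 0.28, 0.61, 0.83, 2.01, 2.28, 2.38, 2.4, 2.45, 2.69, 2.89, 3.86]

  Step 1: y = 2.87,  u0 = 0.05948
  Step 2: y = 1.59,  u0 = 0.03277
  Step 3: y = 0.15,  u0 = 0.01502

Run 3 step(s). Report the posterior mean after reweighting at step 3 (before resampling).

post_mean = 2.3132

step 1: w=[0.0000, 0.0000, 0.0000, 0.0000, 0.0000, 0.0000, 0.0368, 0.0968, 0.1264, 0.1325, 0.1479, 0.2110, 0.2284, 0.0203]  mean=2.5816  Neff=6.1278  idx=[7, 7, 8, 9, 9, 10, 10, 11, 11, 11, 12, 12, 12, 13]
step 2: w=[0.1767, 0.1767, 0.1226, 0.1133, 0.1133, 0.0922, 0.0922, 0.0289, 0.0289, 0.0289, 0.0088, 0.0088, 0.0088, 0.0000]  mean=2.4024  Neff=8.1383  idx=[0, 0, 0, 1, 1, 2, 2, 3, 4, 4, 5, 6, 7, 9]
step 3: w=[0.1464, 0.1464, 0.1464, 0.1464, 0.1464, 0.0499, 0.0499, 0.0400, 0.0400, 0.0400, 0.0228, 0.0228, 0.0013, 0.0013]  mean=2.3132  Neff=8.4747  idx=[0, 0, 1, 1, 2, 2, 3, 3, 4, 4, 4, 6, 8, 9]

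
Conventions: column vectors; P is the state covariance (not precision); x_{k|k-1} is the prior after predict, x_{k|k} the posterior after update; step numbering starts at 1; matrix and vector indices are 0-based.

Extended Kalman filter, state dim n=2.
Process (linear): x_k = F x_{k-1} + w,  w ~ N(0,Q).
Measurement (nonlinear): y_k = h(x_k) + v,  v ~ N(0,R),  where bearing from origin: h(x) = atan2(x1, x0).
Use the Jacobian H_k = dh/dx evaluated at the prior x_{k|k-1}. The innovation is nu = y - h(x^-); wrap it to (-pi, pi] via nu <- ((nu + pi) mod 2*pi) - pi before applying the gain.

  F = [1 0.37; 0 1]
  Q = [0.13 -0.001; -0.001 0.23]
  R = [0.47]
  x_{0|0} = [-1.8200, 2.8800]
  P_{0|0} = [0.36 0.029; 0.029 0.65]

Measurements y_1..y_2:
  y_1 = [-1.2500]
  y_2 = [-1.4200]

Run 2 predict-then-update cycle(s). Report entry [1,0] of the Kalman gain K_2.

step 1: x^-=[-0.7544, 2.8800]  P^-=[0.6004 0.2685; 0.2685 0.8800]  H_jac=[-0.3249 -0.0851]  S=[0.5546]  K=[-0.3930; -0.2923]  nu=[-3.0770]  x^+=[0.4548, 3.7796]  P^+=[0.5148 0.2048; 0.2048 0.8326]
step 2: x^-=[1.8532, 3.7796]  P^-=[0.9103 0.5118; 0.5118 1.0626]  H_jac=[-0.2133 0.1046]  S=[0.5002]  K=[-0.2812; 0.0039]  nu=[-2.5349]  x^+=[2.5659, 3.7696]  P^+=[0.8708 0.5124; 0.5124 1.0626]

K[1,0] = 0.0039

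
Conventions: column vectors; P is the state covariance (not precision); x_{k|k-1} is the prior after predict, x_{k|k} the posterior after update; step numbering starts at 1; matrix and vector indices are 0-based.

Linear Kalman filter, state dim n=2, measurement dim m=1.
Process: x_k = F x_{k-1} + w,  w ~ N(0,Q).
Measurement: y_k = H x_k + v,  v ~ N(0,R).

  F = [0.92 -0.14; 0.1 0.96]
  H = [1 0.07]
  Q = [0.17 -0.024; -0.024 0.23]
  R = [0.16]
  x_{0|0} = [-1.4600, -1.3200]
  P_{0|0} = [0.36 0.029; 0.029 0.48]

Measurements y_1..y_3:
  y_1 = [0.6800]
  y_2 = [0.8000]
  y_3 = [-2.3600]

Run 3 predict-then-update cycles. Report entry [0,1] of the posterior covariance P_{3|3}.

step 1: x^-=[-1.1584, -1.4132]  P^-=[0.4766 -0.0302; -0.0302 0.6815]  S=[0.6358]  K=[0.7464; 0.0276]  nu=[1.9373]  x^+=[0.2876, -1.3598]  P^+=[0.1225 -0.0433; -0.0433 0.6811]
step 2: x^-=[0.4550, -1.2767]  P^-=[0.2981 -0.1419; -0.1419 0.8506]  S=[0.4424]  K=[0.6514; -0.1861]  nu=[0.4344]  x^+=[0.7379, -1.3575]  P^+=[0.1104 -0.0882; -0.0882 0.8353]
step 3: x^-=[0.8690, -1.2294]  P^-=[0.3025 -0.2028; -0.2028 0.9839]  S=[0.4390]  K=[0.6569; -0.3051]  nu=[-3.1429]  x^+=[-1.1955, -0.2705]  P^+=[0.1131 -0.1148; -0.1148 0.9431]

P_post[0,1] = -0.1148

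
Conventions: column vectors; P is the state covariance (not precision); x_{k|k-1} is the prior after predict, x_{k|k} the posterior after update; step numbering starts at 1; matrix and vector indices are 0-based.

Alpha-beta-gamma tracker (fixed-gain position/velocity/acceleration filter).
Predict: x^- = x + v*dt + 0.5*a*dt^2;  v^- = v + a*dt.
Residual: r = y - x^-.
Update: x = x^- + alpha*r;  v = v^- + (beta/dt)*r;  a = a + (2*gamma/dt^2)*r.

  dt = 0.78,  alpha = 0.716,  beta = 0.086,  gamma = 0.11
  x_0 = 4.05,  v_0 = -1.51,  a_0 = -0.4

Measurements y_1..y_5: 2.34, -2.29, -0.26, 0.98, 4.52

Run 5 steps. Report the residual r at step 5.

step 1: x_pred=2.7505  r=-0.4105  x^+=2.4566  v^+=-1.8673  a^+=-0.5484
step 2: x_pred=0.8333  r=-3.1233  x^+=-1.4030  v^+=-2.6394  a^+=-1.6778
step 3: x_pred=-3.9721  r=3.7121  x^+=-1.3142  v^+=-3.5388  a^+=-0.3355
step 4: x_pred=-4.1766  r=5.1566  x^+=-0.4845  v^+=-3.2320  a^+=1.5291
step 5: x_pred=-2.5403  r=7.0603  x^+=2.5149  v^+=-1.2608  a^+=4.0822

resid = 7.0603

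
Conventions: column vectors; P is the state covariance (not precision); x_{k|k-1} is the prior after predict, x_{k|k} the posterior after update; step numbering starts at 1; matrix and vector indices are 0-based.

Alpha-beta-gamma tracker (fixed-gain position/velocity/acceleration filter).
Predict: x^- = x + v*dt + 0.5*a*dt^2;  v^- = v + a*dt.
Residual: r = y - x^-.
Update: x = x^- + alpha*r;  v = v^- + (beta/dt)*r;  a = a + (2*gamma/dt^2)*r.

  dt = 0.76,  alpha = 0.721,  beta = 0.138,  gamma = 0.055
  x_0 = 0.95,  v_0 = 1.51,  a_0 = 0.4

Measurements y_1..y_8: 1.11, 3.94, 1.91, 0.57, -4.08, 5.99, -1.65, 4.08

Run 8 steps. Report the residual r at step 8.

step 1: x_pred=2.2131  r=-1.1031  x^+=1.4178  v^+=1.6137  a^+=0.1899
step 2: x_pred=2.6990  r=1.2410  x^+=3.5938  v^+=1.9834  a^+=0.4263
step 3: x_pred=5.2242  r=-3.3142  x^+=2.8347  v^+=1.7055  a^+=-0.2049
step 4: x_pred=4.0717  r=-3.5017  x^+=1.5470  v^+=0.9140  a^+=-0.8718
step 5: x_pred=1.9898  r=-6.0698  x^+=-2.3865  v^+=-0.8508  a^+=-2.0277
step 6: x_pred=-3.6187  r=9.6087  x^+=3.3092  v^+=-0.6471  a^+=-0.1978
step 7: x_pred=2.7602  r=-4.4102  x^+=-0.4195  v^+=-1.5983  a^+=-1.0377
step 8: x_pred=-1.9339  r=6.0139  x^+=2.4021  v^+=-1.2949  a^+=0.1076

resid = 6.0139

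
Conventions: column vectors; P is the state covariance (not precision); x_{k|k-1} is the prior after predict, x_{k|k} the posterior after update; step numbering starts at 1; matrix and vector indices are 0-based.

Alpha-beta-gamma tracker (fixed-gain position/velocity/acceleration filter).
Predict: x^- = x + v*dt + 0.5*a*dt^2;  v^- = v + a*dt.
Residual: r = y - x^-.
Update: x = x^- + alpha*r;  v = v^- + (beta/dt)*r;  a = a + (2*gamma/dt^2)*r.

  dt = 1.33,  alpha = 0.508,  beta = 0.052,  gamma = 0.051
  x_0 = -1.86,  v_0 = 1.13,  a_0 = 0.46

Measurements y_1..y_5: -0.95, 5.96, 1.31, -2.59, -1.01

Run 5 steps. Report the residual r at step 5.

step 1: x_pred=0.0497  r=-0.9997  x^+=-0.4581  v^+=1.7027  a^+=0.4024
step 2: x_pred=2.1623  r=3.7977  x^+=4.0916  v^+=2.3863  a^+=0.6213
step 3: x_pred=7.8149  r=-6.5049  x^+=4.5104  v^+=2.9584  a^+=0.2462
step 4: x_pred=8.6628  r=-11.2528  x^+=2.9464  v^+=2.8459  a^+=-0.4026
step 5: x_pred=6.3754  r=-7.3854  x^+=2.6236  v^+=2.0217  a^+=-0.8285

resid = -7.3854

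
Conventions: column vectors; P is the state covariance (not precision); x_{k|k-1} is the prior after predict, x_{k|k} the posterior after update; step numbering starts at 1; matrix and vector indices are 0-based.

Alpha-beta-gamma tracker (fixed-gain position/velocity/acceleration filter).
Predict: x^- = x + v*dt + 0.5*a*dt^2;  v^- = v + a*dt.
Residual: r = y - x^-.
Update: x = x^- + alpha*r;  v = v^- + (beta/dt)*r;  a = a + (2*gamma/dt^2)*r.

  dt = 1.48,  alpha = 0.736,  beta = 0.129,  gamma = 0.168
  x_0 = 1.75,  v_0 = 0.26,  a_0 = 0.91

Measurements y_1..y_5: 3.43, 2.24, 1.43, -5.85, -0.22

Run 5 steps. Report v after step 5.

step 1: x_pred=3.1314  r=0.2986  x^+=3.3512  v^+=1.6328  a^+=0.9558
step 2: x_pred=6.8145  r=-4.5745  x^+=3.4477  v^+=2.6487  a^+=0.2541
step 3: x_pred=7.6460  r=-6.2160  x^+=3.0710  v^+=2.4829  a^+=-0.6994
step 4: x_pred=5.9797  r=-11.8297  x^+=-2.7270  v^+=0.4167  a^+=-2.5141
step 5: x_pred=-4.8637  r=4.6437  x^+=-1.4459  v^+=-2.8994  a^+=-1.8017

v_post = -2.8994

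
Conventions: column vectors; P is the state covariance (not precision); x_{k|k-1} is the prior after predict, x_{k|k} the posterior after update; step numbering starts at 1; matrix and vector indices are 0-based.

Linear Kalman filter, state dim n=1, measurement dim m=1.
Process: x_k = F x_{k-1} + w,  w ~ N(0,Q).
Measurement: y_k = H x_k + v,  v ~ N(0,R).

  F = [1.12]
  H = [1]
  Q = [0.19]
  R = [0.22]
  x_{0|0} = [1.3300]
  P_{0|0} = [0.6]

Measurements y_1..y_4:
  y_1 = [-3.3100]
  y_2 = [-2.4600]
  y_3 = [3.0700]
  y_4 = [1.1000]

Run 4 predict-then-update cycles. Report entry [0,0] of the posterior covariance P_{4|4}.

P_post[0,0] = 0.1370

step 1: x^-=[1.4896]  P^-=[0.9426]  S=[1.1626]  K=[0.8108]  nu=[-4.7996]  x^+=[-2.4018]  P^+=[0.1784]
step 2: x^-=[-2.6900]  P^-=[0.4137]  S=[0.6337]  K=[0.6529]  nu=[0.2300]  x^+=[-2.5398]  P^+=[0.1436]
step 3: x^-=[-2.8446]  P^-=[0.3702]  S=[0.5902]  K=[0.6272]  nu=[5.9146]  x^+=[0.8652]  P^+=[0.1380]
step 4: x^-=[0.9690]  P^-=[0.3631]  S=[0.5831]  K=[0.6227]  nu=[0.1310]  x^+=[1.0506]  P^+=[0.1370]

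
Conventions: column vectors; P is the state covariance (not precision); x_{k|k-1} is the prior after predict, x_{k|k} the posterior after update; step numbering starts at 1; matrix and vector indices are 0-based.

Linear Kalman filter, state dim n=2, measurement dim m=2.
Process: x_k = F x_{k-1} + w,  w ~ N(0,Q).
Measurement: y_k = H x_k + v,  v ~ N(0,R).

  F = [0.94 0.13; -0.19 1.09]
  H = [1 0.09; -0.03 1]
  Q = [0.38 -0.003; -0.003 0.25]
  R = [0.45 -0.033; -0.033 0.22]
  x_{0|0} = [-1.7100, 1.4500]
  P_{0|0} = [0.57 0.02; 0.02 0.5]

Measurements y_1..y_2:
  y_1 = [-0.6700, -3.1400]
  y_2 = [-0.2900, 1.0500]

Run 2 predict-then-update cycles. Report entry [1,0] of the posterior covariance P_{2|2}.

P_post[1,0] = -0.0227

step 1: x^-=[-1.4189, 1.9054]  P^-=[0.8970 -0.0140; -0.0140 0.8563]  S=[1.3514 0.0032; 0.0032 1.0780]  K=[0.6629 -0.0399; 0.0448 0.7946]  nu=[0.5774, -5.0880]  x^+=[-0.8331, -2.1119]  P^+=[0.3016 -0.0216; -0.0216 0.1727]
step 2: x^-=[-1.0577, -2.1436]  P^-=[0.6441 -0.0540; -0.0540 0.4750]  S=[1.0882 -0.0634; -0.0634 0.6988]  K=[0.5844 -0.0519; 0.0296 0.6847]  nu=[0.9606, 3.1619]  x^+=[-0.6603, 0.0498]  P^+=[0.2667 -0.0227; -0.0227 0.1490]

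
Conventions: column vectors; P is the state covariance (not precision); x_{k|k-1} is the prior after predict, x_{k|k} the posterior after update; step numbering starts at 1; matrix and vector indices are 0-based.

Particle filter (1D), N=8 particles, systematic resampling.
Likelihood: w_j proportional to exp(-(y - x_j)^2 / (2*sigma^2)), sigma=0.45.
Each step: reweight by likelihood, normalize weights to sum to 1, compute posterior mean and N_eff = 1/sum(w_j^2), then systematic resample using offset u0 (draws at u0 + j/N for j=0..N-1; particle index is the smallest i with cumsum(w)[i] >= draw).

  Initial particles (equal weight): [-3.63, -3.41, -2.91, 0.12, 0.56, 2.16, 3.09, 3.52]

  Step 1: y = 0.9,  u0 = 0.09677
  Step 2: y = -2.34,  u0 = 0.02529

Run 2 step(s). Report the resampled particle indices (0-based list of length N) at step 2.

step 1: w=[0.0000, 0.0000, 0.0000, 0.2239, 0.7561, 0.0200, 0.0000, 0.0000]  mean=0.4934  Neff=1.6071  idx=[3, 3, 4, 4, 4, 4, 4, 4]
step 2: w=[0.4956, 0.4956, 0.0015, 0.0015, 0.0015, 0.0015, 0.0015, 0.0015]  mean=0.1239  Neff=2.0356  idx=[0, 0, 0, 0, 1, 1, 1, 1]

resampled_idx = [0, 0, 0, 0, 1, 1, 1, 1]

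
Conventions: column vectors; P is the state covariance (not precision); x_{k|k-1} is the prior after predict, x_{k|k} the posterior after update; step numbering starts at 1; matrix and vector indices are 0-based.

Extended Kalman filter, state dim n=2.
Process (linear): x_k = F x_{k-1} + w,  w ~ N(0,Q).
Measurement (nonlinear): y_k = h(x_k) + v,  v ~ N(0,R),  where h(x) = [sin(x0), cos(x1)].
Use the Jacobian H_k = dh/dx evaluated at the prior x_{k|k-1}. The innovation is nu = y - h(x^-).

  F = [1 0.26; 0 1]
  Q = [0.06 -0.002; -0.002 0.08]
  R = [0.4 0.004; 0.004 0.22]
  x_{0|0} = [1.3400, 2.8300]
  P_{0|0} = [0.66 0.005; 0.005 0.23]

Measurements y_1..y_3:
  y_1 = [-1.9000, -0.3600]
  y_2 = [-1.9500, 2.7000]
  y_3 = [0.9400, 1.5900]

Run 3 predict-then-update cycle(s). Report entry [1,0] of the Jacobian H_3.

step 1: x^-=[2.0758, 2.8300]  P^-=[0.7381 0.0628; 0.0628 0.3100]  H_jac=[-0.4838 0.0000; 0.0000 -0.3066]  S=[0.5728 0.0133; 0.0133 0.2491]  K=[-0.6225 -0.0440; -0.0442 -0.3791]  nu=[-2.7752, 0.5918]  x^+=[3.7772, 2.7284]  P^+=[0.5150 0.0397; 0.0397 0.2726]
step 2: x^-=[4.4866, 2.7284]  P^-=[0.6141 0.1086; 0.1086 0.3526]  H_jac=[-0.2239 0.0000; 0.0000 -0.4016]  S=[0.4308 0.0138; 0.0138 0.2769]  K=[-0.3146 -0.1419; -0.0402 -0.5094]  nu=[-0.9754, 3.6158]  x^+=[4.2805, 0.9255]  P^+=[0.5646 0.0809; 0.0809 0.2795]
step 3: x^-=[4.5212, 0.9255]  P^-=[0.6856 0.1515; 0.1515 0.3595]  H_jac=[-0.1901 0.0000; 0.0000 -0.7989]  S=[0.4248 0.0270; 0.0270 0.4495]  K=[-0.2908 -0.2519; -0.0273 -0.6374]  nu=[1.9218, 0.9885]  x^+=[3.7134, 0.2430]  P^+=[0.6172 0.0708; 0.0708 0.1757]

H_jac[1,0] = 0.0000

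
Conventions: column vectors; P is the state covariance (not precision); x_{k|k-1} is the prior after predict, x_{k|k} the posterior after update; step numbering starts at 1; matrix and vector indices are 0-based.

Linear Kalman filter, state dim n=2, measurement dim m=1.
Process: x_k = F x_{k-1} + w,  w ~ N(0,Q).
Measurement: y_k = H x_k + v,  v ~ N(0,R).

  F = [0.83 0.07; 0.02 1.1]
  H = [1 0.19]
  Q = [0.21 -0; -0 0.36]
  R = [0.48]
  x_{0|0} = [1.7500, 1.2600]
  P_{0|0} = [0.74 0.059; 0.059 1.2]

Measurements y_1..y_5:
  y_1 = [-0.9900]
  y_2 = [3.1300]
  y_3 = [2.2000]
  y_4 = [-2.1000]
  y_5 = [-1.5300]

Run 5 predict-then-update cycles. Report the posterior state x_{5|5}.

x_post = [-0.6060, -1.2172]

step 1: x^-=[1.5407, 1.4210]  P^-=[0.7325 0.1586; 0.1586 1.8149]  S=[1.3383]  K=[0.5699; 0.3762]  nu=[-2.8007]  x^+=[-0.0553, 0.3674]  P^+=[0.2979 -0.1283; -0.1283 1.6255]
step 2: x^-=[-0.0202, 0.4030]  P^-=[0.4083 0.0128; 0.0128 2.3213]  S=[0.9770]  K=[0.4204; 0.4646]  nu=[3.0736]  x^+=[1.2720, 1.8310]  P^+=[0.2356 -0.1780; -0.1780 2.1105]
step 3: x^-=[1.1839, 2.0395]  P^-=[0.3620 0.0037; 0.0037 2.9059]  S=[0.9483]  K=[0.3825; 0.5861]  nu=[0.6286]  x^+=[1.4243, 2.4079]  P^+=[0.2233 -0.2089; -0.2089 2.5802]
step 4: x^-=[1.3507, 2.6772]  P^-=[0.3522 0.0114; 0.0114 3.4729]  S=[0.9619]  K=[0.3684; 0.6978]  nu=[-3.9594]  x^+=[-0.1078, -0.0858]  P^+=[0.2216 -0.2359; -0.2359 3.0045]
step 5: x^-=[-0.0955, -0.0965]  P^-=[0.3500 0.0193; 0.0193 3.9852]  S=[0.9812]  K=[0.3604; 0.7914]  nu=[-1.4161]  x^+=[-0.6060, -1.2172]  P^+=[0.2225 -0.2606; -0.2606 3.3707]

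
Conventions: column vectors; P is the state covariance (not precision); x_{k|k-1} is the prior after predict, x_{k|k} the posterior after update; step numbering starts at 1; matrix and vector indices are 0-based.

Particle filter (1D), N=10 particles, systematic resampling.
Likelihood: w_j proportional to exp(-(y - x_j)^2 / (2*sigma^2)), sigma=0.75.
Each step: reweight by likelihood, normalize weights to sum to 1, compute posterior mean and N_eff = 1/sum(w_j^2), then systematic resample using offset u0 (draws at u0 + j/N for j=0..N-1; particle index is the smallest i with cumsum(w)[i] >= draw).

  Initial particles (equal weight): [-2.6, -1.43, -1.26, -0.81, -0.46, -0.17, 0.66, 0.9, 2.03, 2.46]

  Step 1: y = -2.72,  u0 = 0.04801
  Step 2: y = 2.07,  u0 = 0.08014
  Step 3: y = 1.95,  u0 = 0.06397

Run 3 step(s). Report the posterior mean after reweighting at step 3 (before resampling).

step 1: w=[0.6961, 0.1606, 0.1060, 0.0275, 0.0075, 0.0022, 0.0000, 0.0000, 0.0000, 0.0000]  mean=-2.1992  Neff=1.9142  idx=[0, 0, 0, 0, 0, 0, 0, 1, 1, 2]
step 2: w=[0.0000, 0.0000, 0.0000, 0.0000, 0.0000, 0.0000, 0.0000, 0.2080, 0.2080, 0.5838]  mean=-1.3311  Neff=2.3404  idx=[7, 7, 8, 8, 9, 9, 9, 9, 9, 9]
step 3: w=[0.0494, 0.0494, 0.0494, 0.0494, 0.1337, 0.1337, 0.1337, 0.1337, 0.1337, 0.1337]  mean=-1.2936  Neff=8.5421  idx=[1, 3, 4, 5, 5, 6, 7, 8, 8, 9]

post_mean = -1.2936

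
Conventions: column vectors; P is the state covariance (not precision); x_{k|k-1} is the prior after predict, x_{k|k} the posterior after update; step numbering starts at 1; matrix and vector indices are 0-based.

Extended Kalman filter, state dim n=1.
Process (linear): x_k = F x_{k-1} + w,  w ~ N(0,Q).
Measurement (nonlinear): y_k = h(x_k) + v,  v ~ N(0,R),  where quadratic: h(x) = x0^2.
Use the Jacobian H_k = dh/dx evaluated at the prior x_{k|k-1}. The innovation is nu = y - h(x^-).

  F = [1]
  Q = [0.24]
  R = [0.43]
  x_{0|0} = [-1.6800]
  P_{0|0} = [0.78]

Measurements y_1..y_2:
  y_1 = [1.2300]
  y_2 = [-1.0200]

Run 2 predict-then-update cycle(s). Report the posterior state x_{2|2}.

step 1: x^-=[-1.6800]  P^-=[1.0200]  H_jac=[-3.3600]  S=[11.9454]  K=[-0.2869]  nu=[-1.5924]  x^+=[-1.2231]  P^+=[0.0367]
step 2: x^-=[-1.2231]  P^-=[0.2767]  H_jac=[-2.4463]  S=[2.0859]  K=[-0.3245]  nu=[-2.5161]  x^+=[-0.4066]  P^+=[0.0570]

x_post = [-0.4066]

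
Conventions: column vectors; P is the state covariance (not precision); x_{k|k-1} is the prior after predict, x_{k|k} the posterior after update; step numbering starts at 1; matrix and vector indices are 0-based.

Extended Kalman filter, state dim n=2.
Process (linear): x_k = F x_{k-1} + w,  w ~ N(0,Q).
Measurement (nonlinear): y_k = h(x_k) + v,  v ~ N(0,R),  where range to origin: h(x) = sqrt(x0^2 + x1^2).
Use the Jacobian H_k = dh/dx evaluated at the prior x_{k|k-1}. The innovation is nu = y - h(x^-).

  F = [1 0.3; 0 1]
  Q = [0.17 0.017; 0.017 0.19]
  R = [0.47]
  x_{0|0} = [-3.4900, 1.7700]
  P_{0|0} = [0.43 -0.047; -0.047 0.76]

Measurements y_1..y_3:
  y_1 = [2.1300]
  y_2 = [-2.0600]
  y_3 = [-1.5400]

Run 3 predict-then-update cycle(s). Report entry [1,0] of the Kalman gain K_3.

step 1: x^-=[-2.9590, 1.7700]  P^-=[0.6402 0.1980; 0.1980 0.9500]  H_jac=[-0.8582 0.5133]  S=[1.0174]  K=[-0.4401; 0.3123]  nu=[-1.3180]  x^+=[-2.3789, 1.3584]  P^+=[0.4431 0.3378; 0.3378 0.8508]
step 2: x^-=[-1.9714, 1.3584]  P^-=[0.8924 0.6101; 0.6101 1.0408]  H_jac=[-0.8235 0.5674]  S=[0.8401]  K=[-0.4627; 0.1049]  nu=[-4.4541]  x^+=[0.0895, 0.8911]  P^+=[0.7125 0.6509; 0.6509 1.0315]
step 3: x^-=[0.3568, 0.8911]  P^-=[1.3659 0.9773; 0.9773 1.2215]  H_jac=[0.3717 0.9283]  S=[2.3860]  K=[0.5931; 0.6275]  nu=[-2.4999]  x^+=[-1.1257, -0.6777]  P^+=[0.5267 0.0893; 0.0893 0.2819]

K[1,0] = 0.6275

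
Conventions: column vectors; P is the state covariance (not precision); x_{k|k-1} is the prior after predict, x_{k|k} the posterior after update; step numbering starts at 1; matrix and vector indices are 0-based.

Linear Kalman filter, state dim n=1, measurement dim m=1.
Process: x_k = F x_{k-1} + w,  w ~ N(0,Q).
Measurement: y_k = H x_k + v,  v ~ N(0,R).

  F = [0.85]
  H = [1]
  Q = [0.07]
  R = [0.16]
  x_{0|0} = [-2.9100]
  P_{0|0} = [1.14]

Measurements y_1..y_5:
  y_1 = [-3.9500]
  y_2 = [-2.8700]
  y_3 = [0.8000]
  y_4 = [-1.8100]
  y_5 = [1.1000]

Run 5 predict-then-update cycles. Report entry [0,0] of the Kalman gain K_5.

step 1: x^-=[-2.4735]  P^-=[0.8936]  S=[1.0536]  K=[0.8481]  nu=[-1.4765]  x^+=[-3.7258]  P^+=[0.1357]
step 2: x^-=[-3.1669]  P^-=[0.1680]  S=[0.3280]  K=[0.5123]  nu=[0.2969]  x^+=[-3.0148]  P^+=[0.0820]
step 3: x^-=[-2.5626]  P^-=[0.1292]  S=[0.2892]  K=[0.4468]  nu=[3.3626]  x^+=[-1.0602]  P^+=[0.0715]
step 4: x^-=[-0.9012]  P^-=[0.1216]  S=[0.2816]  K=[0.4319]  nu=[-0.9088]  x^+=[-1.2937]  P^+=[0.0691]
step 5: x^-=[-1.0997]  P^-=[0.1199]  S=[0.2799]  K=[0.4284]  nu=[2.1997]  x^+=[-0.1573]  P^+=[0.0685]

K[0,0] = 0.4284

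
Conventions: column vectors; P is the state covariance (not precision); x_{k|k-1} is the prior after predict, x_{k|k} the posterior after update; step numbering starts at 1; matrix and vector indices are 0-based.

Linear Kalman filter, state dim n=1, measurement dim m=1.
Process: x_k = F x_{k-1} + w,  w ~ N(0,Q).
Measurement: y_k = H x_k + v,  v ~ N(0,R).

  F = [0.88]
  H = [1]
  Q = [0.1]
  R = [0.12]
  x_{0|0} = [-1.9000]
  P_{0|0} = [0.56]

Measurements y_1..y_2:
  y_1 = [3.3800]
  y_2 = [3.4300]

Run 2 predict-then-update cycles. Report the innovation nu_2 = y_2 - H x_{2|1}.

step 1: x^-=[-1.6720]  P^-=[0.5337]  S=[0.6537]  K=[0.8164]  nu=[5.0520]  x^+=[2.4526]  P^+=[0.0980]
step 2: x^-=[2.1582]  P^-=[0.1759]  S=[0.2959]  K=[0.5944]  nu=[1.2718]  x^+=[2.9142]  P^+=[0.0713]

innov = [1.2718]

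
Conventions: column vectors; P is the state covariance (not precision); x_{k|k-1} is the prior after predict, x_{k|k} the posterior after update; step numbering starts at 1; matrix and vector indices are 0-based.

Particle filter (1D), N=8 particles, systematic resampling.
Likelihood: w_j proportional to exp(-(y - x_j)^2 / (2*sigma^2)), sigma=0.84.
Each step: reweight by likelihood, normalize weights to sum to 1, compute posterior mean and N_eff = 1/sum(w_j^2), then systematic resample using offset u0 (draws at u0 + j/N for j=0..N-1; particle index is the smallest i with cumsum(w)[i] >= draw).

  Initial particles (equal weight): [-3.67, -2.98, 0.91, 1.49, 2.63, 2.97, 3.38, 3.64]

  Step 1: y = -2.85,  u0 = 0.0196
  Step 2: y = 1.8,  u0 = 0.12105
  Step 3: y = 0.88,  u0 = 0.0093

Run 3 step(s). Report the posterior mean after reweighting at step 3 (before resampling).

step 1: w=[0.3859, 0.6141, 0.0000, 0.0000, 0.0000, 0.0000, 0.0000, 0.0000]  mean=-3.2462  Neff=1.9011  idx=[0, 0, 0, 1, 1, 1, 1, 1]
step 2: w=[0.0013, 0.0013, 0.0013, 0.1992, 0.1992, 0.1992, 0.1992, 0.1992]  mean=-2.9827  Neff=5.0399  idx=[3, 4, 4, 5, 6, 6, 7, 7]
step 3: w=[0.1250, 0.1250, 0.1250, 0.1250, 0.1250, 0.1250, 0.1250, 0.1250]  mean=-2.9800  Neff=8.0000  idx=[0, 1, 2, 3, 4, 5, 6, 7]

post_mean = -2.9800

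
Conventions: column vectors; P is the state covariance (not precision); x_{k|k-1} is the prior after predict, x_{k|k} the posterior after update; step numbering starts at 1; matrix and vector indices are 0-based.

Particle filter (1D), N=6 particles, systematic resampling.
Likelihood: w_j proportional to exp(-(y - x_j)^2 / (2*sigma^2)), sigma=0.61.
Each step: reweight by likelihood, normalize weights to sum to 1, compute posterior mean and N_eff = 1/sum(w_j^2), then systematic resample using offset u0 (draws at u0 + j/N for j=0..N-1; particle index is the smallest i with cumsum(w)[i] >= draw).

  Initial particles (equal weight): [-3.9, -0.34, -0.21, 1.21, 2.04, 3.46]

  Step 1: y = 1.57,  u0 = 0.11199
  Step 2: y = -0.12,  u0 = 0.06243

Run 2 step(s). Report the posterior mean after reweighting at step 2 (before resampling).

step 1: w=[0.0000, 0.0046, 0.0088, 0.5208, 0.4607, 0.0051]  mean=1.5843  Neff=2.0677  idx=[3, 3, 3, 4, 4, 4]
step 2: w=[0.3267, 0.3267, 0.3267, 0.0067, 0.0067, 0.0067]  mean=1.2266  Neff=3.1223  idx=[0, 0, 1, 1, 2, 2]

post_mean = 1.2266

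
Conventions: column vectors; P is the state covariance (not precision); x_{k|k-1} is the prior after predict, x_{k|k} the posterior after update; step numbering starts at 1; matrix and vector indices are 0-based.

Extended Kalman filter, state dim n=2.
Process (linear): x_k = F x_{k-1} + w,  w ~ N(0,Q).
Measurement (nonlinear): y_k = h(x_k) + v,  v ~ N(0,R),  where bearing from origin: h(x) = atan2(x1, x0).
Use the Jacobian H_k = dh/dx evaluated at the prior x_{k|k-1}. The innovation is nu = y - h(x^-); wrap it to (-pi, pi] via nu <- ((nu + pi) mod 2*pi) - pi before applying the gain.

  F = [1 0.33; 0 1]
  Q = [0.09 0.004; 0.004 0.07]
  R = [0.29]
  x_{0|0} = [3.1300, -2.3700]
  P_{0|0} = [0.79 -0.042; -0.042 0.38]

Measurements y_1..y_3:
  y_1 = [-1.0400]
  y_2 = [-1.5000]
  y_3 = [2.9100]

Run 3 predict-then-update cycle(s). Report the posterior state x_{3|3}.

x_post = [-1.2985, -3.0177]

step 1: x^-=[2.3479, -2.3700]  P^-=[0.8937 0.0874; 0.0874 0.4500]  H_jac=[0.2129 0.2110]  S=[0.3584]  K=[0.5824; 0.3168]  nu=[-0.2499]  x^+=[2.2023, -2.4492]  P^+=[0.7721 0.0213; 0.0213 0.4140]
step 2: x^-=[1.3941, -2.4492]  P^-=[0.9212 0.1619; 0.1619 0.4840]  H_jac=[0.3084 0.1755]  S=[0.4100]  K=[0.7621; 0.3290]  nu=[-0.4467]  x^+=[1.0537, -2.5961]  P^+=[0.6830 0.0591; 0.0591 0.4397]
step 3: x^-=[0.1970, -2.5961]  P^-=[0.8599 0.2082; 0.2082 0.5097]  H_jac=[0.3830 0.0291]  S=[0.4212]  K=[0.7963; 0.2245]  nu=[-1.8781]  x^+=[-1.2985, -3.0177]  P^+=[0.5929 0.1329; 0.1329 0.4884]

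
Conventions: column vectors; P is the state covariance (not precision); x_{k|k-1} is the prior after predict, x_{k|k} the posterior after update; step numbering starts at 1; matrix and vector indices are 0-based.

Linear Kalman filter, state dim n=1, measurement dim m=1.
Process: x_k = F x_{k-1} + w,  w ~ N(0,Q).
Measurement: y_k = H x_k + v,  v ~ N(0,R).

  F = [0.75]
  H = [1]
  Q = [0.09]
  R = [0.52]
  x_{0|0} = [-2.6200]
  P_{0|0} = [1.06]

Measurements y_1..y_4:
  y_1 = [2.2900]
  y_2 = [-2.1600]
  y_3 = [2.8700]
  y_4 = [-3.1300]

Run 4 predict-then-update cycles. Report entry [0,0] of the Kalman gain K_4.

K[0,0] = 0.2434

step 1: x^-=[-1.9650]  P^-=[0.6863]  S=[1.2063]  K=[0.5689]  nu=[4.2550]  x^+=[0.4557]  P^+=[0.2958]
step 2: x^-=[0.3418]  P^-=[0.2564]  S=[0.7764]  K=[0.3302]  nu=[-2.5018]  x^+=[-0.4844]  P^+=[0.1717]
step 3: x^-=[-0.3633]  P^-=[0.1866]  S=[0.7066]  K=[0.2641]  nu=[3.2333]  x^+=[0.4905]  P^+=[0.1373]
step 4: x^-=[0.3679]  P^-=[0.1672]  S=[0.6872]  K=[0.2434]  nu=[-3.4979]  x^+=[-0.4833]  P^+=[0.1265]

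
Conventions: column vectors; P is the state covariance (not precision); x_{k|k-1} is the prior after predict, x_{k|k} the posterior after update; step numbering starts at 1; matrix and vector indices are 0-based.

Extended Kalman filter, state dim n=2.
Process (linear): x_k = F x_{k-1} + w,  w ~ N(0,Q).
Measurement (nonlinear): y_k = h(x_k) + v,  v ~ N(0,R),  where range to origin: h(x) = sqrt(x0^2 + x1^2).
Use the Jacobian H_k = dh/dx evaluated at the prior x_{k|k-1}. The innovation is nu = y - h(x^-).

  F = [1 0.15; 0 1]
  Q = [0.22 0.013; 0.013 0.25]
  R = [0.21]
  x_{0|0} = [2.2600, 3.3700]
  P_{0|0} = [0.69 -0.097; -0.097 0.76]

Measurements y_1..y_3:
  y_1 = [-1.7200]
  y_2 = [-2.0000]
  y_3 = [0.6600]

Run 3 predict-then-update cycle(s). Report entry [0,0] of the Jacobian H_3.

H_jac[0,0] = 0.1058

step 1: x^-=[2.7655, 3.3700]  P^-=[0.8980 0.0300; 0.0300 1.0100]  H_jac=[0.6344 0.7730]  S=[1.2044]  K=[0.4923; 0.6641]  nu=[-6.0795]  x^+=[-0.2272, -0.6673]  P^+=[0.6062 -0.3637; -0.3637 0.4789]
step 2: x^-=[-0.3273, -0.6673]  P^-=[0.7278 -0.2789; -0.2789 0.7289]  H_jac=[-0.4403 -0.8978]  S=[0.7182]  K=[-0.0976; -0.7402]  nu=[-2.7432]  x^+=[-0.0595, 1.3633]  P^+=[0.7210 -0.3308; -0.3308 0.3354]
step 3: x^-=[0.1450, 1.3633]  P^-=[0.8493 -0.2675; -0.2675 0.5854]  H_jac=[0.1058 0.9944]  S=[0.7420]  K=[-0.2374; 0.7463]  nu=[-0.7110]  x^+=[0.3138, 0.8327]  P^+=[0.8075 -0.1360; -0.1360 0.1721]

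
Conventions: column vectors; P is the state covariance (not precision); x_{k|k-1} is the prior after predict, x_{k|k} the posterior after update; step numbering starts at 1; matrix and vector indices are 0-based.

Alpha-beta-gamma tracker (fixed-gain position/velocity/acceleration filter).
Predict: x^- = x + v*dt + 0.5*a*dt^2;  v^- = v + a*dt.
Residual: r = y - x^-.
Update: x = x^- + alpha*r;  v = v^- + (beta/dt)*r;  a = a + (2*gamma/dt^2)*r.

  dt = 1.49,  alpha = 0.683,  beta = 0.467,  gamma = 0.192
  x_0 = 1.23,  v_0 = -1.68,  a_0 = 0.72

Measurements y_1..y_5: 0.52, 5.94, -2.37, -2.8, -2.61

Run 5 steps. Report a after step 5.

step 1: x_pred=-0.4740  r=0.9940  x^+=0.2049  v^+=-0.2957  a^+=0.8919
step 2: x_pred=0.7544  r=5.1856  x^+=4.2962  v^+=2.6586  a^+=1.7888
step 3: x_pred=10.2431  r=-12.6131  x^+=1.6284  v^+=1.3707  a^+=-0.3928
step 4: x_pred=3.2347  r=-6.0347  x^+=-0.8870  v^+=-1.1060  a^+=-1.4366
step 5: x_pred=-4.1296  r=1.5196  x^+=-3.0917  v^+=-2.7702  a^+=-1.1737

a_post = -1.1737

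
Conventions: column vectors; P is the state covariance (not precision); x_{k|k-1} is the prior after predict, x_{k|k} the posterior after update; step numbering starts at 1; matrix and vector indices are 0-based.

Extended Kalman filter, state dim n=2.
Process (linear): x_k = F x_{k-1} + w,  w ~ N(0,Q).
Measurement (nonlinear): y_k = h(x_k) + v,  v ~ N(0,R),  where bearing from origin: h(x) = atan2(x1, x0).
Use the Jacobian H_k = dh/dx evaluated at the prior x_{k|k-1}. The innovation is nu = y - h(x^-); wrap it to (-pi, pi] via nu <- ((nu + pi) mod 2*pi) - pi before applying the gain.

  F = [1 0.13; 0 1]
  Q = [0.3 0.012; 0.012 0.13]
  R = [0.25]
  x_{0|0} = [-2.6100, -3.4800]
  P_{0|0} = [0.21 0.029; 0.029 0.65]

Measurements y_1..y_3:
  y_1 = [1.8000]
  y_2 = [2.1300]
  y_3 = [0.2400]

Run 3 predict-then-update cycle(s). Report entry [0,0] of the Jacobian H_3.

H_jac[0,0] = 0.0819

step 1: x^-=[-3.0624, -3.4800]  P^-=[0.5285 0.1255; 0.1255 0.7800]  H_jac=[0.1619 -0.1425]  S=[0.2739]  K=[0.2472; -0.3316]  nu=[-2.1907]  x^+=[-3.6039, -2.7535]  P^+=[0.5118 0.1480; 0.1480 0.7499]
step 2: x^-=[-3.9619, -2.7535]  P^-=[0.8629 0.2574; 0.2574 0.8799]  H_jac=[0.1183 -0.1702]  S=[0.2772]  K=[0.2102; -0.4304]  nu=[-1.6190]  x^+=[-4.3021, -2.0567]  P^+=[0.8507 0.2825; 0.2825 0.8285]
step 3: x^-=[-4.5695, -2.0567]  P^-=[1.2381 0.4022; 0.4022 0.9585]  H_jac=[0.0819 -0.1820]  S=[0.2781]  K=[0.1015; -0.5088]  nu=[2.9587]  x^+=[-4.2693, -3.5622]  P^+=[1.2353 0.4166; 0.4166 0.8865]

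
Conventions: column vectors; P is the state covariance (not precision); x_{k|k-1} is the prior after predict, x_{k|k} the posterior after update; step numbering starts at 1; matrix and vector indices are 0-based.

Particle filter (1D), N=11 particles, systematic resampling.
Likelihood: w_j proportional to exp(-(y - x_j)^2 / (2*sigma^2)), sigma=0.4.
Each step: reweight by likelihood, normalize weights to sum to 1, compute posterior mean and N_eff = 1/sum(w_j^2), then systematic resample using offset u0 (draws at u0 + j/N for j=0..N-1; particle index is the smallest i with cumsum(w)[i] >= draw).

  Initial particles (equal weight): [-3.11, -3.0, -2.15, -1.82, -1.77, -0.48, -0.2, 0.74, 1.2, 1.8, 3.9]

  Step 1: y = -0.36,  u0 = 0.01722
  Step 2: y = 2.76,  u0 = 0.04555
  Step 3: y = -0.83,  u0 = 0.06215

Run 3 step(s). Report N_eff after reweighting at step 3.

N_eff = 11.0000

step 1: w=[0.0000, 0.0000, 0.0000, 0.0007, 0.0011, 0.5016, 0.4844, 0.0120, 0.0003, 0.0000, 0.0000]  mean=-0.3316  Neff=2.0558  idx=[5, 5, 5, 5, 5, 5, 6, 6, 6, 6, 6]
step 2: w=[0.0009, 0.0009, 0.0009, 0.0009, 0.0009, 0.0009, 0.1989, 0.1989, 0.1989, 0.1989, 0.1989]  mean=-0.2015  Neff=5.0529  idx=[6, 6, 7, 7, 8, 8, 8, 9, 9, 10, 10]
step 3: w=[0.0909, 0.0909, 0.0909, 0.0909, 0.0909, 0.0909, 0.0909, 0.0909, 0.0909, 0.0909, 0.0909]  mean=-0.2000  Neff=11.0000  idx=[0, 1, 2, 3, 4, 5, 6, 7, 8, 9, 10]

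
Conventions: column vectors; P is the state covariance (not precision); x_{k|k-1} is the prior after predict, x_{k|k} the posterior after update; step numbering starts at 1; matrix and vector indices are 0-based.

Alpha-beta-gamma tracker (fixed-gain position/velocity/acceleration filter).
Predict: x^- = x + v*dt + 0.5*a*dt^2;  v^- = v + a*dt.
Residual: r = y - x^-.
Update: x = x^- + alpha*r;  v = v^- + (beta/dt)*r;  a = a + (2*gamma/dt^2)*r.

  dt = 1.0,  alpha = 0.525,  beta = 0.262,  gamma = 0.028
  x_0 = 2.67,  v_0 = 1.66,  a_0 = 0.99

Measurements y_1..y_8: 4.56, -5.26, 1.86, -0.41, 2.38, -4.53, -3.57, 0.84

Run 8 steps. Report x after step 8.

x_post = -1.7504

step 1: x_pred=4.8250  r=-0.2650  x^+=4.6859  v^+=2.5806  a^+=0.9752
step 2: x_pred=7.7540  r=-13.0140  x^+=0.9217  v^+=0.1461  a^+=0.2464
step 3: x_pred=1.1909  r=0.6691  x^+=1.5422  v^+=0.5677  a^+=0.2838
step 4: x_pred=2.2518  r=-2.6618  x^+=0.8544  v^+=0.1542  a^+=0.1348
step 5: x_pred=1.0759  r=1.3041  x^+=1.7606  v^+=0.6306  a^+=0.2078
step 6: x_pred=2.4951  r=-7.0251  x^+=-1.1931  v^+=-1.0021  a^+=-0.1856
step 7: x_pred=-2.2880  r=-1.2820  x^+=-2.9611  v^+=-1.5236  a^+=-0.2574
step 8: x_pred=-4.6134  r=5.4534  x^+=-1.7504  v^+=-0.3522  a^+=0.0480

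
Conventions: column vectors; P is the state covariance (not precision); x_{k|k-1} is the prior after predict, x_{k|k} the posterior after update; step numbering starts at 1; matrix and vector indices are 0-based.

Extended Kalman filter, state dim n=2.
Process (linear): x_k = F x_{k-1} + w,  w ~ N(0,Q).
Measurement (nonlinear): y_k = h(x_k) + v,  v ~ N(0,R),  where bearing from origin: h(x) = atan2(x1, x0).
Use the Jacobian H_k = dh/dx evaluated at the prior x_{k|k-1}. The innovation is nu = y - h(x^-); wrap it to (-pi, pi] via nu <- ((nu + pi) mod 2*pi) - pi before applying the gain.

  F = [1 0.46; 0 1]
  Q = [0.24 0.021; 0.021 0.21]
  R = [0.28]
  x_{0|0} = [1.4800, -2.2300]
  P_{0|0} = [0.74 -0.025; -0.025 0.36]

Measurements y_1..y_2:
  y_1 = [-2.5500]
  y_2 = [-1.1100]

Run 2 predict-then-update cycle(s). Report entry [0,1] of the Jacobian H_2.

step 1: x^-=[0.4542, -2.2300]  P^-=[1.0332 0.1616; 0.1616 0.5700]  H_jac=[0.4306 0.0877]  S=[0.4881]  K=[0.9404; 0.2450]  nu=[-1.1801]  x^+=[-0.6556, -2.5191]  P^+=[0.6015 0.0492; 0.0492 0.5407]
step 2: x^-=[-1.8143, -2.5191]  P^-=[1.0012 0.3189; 0.3189 0.7507]  H_jac=[0.2614 -0.1883]  S=[0.3436]  K=[0.5868; -0.1687]  nu=[1.0850]  x^+=[-1.1776, -2.7021]  P^+=[0.8828 0.3529; 0.3529 0.7409]

H_jac[0,1] = -0.1883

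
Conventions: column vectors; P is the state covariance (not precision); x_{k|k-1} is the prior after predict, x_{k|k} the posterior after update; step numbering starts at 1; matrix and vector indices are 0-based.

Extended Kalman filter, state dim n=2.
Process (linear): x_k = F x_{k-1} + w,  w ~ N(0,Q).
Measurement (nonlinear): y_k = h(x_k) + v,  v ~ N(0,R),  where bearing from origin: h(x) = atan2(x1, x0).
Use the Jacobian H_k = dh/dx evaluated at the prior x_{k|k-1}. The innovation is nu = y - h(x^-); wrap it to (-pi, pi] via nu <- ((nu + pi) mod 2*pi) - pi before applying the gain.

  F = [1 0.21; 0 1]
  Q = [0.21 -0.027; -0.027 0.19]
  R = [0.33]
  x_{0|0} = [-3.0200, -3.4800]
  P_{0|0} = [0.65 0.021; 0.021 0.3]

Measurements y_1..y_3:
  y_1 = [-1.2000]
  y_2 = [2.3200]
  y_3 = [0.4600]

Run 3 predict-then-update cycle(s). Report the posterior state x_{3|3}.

x_post = [-4.6721, -4.1513]

step 1: x^-=[-3.7508, -3.4800]  P^-=[0.8821 0.0570; 0.0570 0.4900]  H_jac=[0.1329 -0.1433]  S=[0.3535]  K=[0.3086; -0.1772]  nu=[1.1936]  x^+=[-3.3824, -3.6915]  P^+=[0.8484 0.0763; 0.0763 0.4789]
step 2: x^-=[-4.1576, -3.6915]  P^-=[1.1116 0.1499; 0.1499 0.6689]  H_jac=[0.1194 -0.1345]  S=[0.3531]  K=[0.3188; -0.2041]  nu=[-1.5477]  x^+=[-4.6510, -3.3757]  P^+=[1.0757 0.1729; 0.1729 0.6542]
step 3: x^-=[-5.3599, -3.3757]  P^-=[1.3871 0.2833; 0.2833 0.8442]  H_jac=[0.0841 -0.1336]  S=[0.3485]  K=[0.2263; -0.2552]  nu=[3.0396]  x^+=[-4.6721, -4.1513]  P^+=[1.3693 0.3034; 0.3034 0.8215]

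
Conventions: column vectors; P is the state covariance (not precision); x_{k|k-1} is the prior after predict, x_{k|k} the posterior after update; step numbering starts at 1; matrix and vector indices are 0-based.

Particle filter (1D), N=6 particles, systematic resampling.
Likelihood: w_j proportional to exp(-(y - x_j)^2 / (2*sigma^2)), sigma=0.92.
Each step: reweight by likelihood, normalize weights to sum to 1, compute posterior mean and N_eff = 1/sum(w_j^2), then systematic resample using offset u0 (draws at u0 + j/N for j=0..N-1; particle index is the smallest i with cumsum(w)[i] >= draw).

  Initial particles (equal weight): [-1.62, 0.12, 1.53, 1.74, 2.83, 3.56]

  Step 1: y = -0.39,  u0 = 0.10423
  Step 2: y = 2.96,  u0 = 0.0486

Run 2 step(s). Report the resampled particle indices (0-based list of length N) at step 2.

resampled_idx = [3, 5, 5, 5, 5, 5]

step 1: w=[0.2820, 0.5911, 0.0781, 0.0473, 0.0015, 0.0001]  mean=-0.1797  Neff=2.2871  idx=[0, 0, 1, 1, 1, 2]
step 2: w=[0.0000, 0.0000, 0.0263, 0.0263, 0.0263, 0.9211]  mean=1.4187  Neff=1.1757  idx=[3, 5, 5, 5, 5, 5]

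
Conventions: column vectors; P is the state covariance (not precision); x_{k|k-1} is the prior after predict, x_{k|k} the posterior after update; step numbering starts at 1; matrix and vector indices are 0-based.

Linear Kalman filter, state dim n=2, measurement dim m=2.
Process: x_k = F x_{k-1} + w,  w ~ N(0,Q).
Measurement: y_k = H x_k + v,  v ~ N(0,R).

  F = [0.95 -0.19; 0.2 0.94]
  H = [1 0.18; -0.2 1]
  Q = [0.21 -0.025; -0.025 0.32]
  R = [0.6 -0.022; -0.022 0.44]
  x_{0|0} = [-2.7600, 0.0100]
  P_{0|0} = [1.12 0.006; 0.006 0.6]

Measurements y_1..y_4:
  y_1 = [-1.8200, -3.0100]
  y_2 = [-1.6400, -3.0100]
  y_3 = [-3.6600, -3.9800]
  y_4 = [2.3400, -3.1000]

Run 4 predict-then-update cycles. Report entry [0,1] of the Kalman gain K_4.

K[0,1] = -0.0931

step 1: x^-=[-2.6239, -0.5426]  P^-=[1.2403 0.0858; 0.0858 0.8972]  S=[1.9002 -0.0259; -0.0259 1.3525]  K=[0.6594 -0.1074; 0.1390 0.6533]  nu=[0.9016, -2.9922]  x^+=[-1.7082, -2.3722]  P^+=[0.3949 0.0172; 0.0172 0.2879]
step 2: x^-=[-1.1720, -2.5715]  P^-=[0.5706 0.0133; 0.0133 0.5966]  S=[1.1947 -0.0159; -0.0159 1.0541]  K=[0.4784 -0.0884; 0.1086 0.5651]  nu=[-0.0051, -0.6729]  x^+=[-1.1150, -2.9523]  P^+=[0.2875 0.0081; 0.0081 0.2479]
step 3: x^-=[-0.4983, -2.9982]  P^-=[0.4755 -0.0077; -0.0077 0.5536]  S=[1.0907 -0.0249; -0.0249 1.0157]  K=[0.4326 -0.0906; 0.0968 0.5489]  nu=[-2.6220, -1.0815]  x^+=[-1.5347, -3.8457]  P^+=[0.2611 0.0028; 0.0028 0.2400]
step 4: x^-=[-0.7273, -3.9219]  P^-=[0.4533 -0.0158; -0.0158 0.5435]  S=[1.0652 -0.0301; -0.0301 1.0080]  K=[0.4202 -0.0931; 0.0924 0.5451]  nu=[3.7732, 0.6764]  x^+=[0.7953, -3.2046]  P^+=[0.2541 0.0006; 0.0006 0.2379]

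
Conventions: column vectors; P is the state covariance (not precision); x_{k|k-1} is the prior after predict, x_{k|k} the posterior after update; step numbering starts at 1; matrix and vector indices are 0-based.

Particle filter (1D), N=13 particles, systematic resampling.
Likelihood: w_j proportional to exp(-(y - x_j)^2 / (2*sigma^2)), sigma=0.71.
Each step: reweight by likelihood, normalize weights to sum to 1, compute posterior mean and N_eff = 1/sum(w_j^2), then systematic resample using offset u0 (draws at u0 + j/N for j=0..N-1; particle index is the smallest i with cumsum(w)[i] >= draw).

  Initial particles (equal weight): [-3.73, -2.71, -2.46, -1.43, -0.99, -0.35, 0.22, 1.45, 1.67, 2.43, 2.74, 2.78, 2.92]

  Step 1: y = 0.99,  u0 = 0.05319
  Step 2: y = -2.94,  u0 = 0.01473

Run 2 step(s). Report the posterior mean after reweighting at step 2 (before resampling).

step 1: w=[0.0000, 0.0000, 0.0000, 0.0012, 0.0084, 0.0693, 0.2283, 0.3333, 0.2599, 0.0526, 0.0197, 0.0171, 0.0102]  mean=1.1923  Neff=4.1815  idx=[5, 6, 6, 6, 7, 7, 7, 7, 8, 8, 8, 8, 11]
step 2: w=[0.8959, 0.0347, 0.0347, 0.0347, 0.0000, 0.0000, 0.0000, 0.0000, 0.0000, 0.0000, 0.0000, 0.0000, 0.0000]  mean=-0.2906  Neff=1.2404  idx=[0, 0, 0, 0, 0, 0, 0, 0, 0, 0, 0, 0, 2]

post_mean = -0.2906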